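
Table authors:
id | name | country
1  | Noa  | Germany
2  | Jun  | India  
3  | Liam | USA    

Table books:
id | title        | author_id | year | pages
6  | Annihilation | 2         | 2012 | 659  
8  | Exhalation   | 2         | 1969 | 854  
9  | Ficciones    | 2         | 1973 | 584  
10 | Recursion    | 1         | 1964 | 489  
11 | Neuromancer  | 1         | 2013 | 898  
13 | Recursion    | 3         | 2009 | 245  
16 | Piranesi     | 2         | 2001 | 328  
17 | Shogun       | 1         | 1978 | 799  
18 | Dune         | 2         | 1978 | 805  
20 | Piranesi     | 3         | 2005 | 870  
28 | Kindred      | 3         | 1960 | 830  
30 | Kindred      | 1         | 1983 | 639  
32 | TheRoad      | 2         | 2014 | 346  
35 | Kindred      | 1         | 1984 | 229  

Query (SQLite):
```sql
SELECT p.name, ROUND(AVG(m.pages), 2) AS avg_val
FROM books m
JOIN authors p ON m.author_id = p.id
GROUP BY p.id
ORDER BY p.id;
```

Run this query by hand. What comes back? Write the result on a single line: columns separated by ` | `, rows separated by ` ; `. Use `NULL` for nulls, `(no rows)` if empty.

Noa | 610.8 ; Jun | 596 ; Liam | 648.33

Join each books row to its authors via author_id.
Group joined rows by authors.id; compute ROUND(AVG(m.pages), 2) per group.
  1: ids {10, 11, 17, 30, 35} → ROUND(AVG(m.pages), 2)=610.8
  2: ids {6, 8, 9, 16, 18, 32} → ROUND(AVG(m.pages), 2)=596
  3: ids {13, 20, 28} → ROUND(AVG(m.pages), 2)=648.33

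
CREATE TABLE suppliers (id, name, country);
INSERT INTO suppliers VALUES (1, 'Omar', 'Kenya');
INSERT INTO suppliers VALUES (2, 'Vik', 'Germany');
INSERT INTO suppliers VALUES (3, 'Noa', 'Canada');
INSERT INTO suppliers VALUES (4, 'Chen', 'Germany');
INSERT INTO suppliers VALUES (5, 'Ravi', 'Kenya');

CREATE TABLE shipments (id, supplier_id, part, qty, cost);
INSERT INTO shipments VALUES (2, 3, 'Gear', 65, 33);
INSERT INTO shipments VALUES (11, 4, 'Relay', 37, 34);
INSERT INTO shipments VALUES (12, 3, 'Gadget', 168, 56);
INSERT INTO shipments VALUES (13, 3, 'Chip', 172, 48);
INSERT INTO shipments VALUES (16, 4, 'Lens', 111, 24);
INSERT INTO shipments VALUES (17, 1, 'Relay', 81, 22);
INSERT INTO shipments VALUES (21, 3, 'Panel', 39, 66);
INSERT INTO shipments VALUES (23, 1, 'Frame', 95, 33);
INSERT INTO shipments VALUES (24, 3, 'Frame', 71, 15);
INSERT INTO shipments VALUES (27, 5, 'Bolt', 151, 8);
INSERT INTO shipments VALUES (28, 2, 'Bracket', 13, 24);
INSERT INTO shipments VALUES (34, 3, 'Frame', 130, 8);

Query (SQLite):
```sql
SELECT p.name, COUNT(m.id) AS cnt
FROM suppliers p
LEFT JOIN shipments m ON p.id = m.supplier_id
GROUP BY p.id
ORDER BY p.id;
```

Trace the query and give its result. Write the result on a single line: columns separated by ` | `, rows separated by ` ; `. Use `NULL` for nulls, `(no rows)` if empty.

Omar | 2 ; Vik | 1 ; Noa | 6 ; Chen | 2 ; Ravi | 1

LEFT JOIN keeps every suppliers row; unmatched ones get NULL for shipments columns.
Group by suppliers.id and compute COUNT(m.id). COUNT(col) of an all-NULL group is 0.
  1: ids {17, 23} → COUNT(m.id)=2
  2: ids {28} → COUNT(m.id)=1
  3: ids {2, 12, 13, 21, 24, 34} → COUNT(m.id)=6
  4: ids {11, 16} → COUNT(m.id)=2
  5: ids {27} → COUNT(m.id)=1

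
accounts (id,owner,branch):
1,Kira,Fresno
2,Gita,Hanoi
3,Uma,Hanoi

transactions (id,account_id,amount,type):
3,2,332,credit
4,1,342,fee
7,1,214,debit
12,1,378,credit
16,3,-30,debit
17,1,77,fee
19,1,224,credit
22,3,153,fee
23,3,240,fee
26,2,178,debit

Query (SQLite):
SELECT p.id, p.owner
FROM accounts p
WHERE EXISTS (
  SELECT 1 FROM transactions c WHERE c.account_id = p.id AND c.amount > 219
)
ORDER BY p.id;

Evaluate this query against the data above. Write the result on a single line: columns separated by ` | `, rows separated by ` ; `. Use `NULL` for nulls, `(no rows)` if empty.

For each accounts row, check whether any transactions with matching account_id has amount > 219.
Keep rows where that is true.

1 | Kira ; 2 | Gita ; 3 | Uma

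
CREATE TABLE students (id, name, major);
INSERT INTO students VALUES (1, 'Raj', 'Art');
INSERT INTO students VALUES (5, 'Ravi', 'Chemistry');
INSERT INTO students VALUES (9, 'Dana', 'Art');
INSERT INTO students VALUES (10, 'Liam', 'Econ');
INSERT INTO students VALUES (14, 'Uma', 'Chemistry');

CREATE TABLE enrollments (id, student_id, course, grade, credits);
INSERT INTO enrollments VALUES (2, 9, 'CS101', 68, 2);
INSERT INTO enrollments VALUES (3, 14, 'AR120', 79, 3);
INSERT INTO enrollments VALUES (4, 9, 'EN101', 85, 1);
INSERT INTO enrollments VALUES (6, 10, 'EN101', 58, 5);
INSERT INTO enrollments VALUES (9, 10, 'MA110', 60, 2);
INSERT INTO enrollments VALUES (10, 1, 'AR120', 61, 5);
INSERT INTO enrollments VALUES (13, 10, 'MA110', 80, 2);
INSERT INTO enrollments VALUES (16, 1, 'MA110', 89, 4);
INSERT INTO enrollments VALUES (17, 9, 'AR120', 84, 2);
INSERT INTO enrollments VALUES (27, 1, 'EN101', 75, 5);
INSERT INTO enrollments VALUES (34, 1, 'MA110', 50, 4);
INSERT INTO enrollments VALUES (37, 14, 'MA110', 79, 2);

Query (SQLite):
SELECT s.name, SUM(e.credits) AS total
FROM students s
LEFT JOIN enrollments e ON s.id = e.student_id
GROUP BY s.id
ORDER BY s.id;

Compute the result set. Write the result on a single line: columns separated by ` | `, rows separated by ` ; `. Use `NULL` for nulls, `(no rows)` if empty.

LEFT JOIN keeps every students row; unmatched ones get NULL for enrollments columns.
Group by students.id and compute SUM(e.credits). SUM over an all-NULL group is NULL.
  1: ids {10, 16, 27, 34} → SUM(e.credits)=18
  5: ids {—} → SUM(e.credits)=NULL
  9: ids {2, 4, 17} → SUM(e.credits)=5
  10: ids {6, 9, 13} → SUM(e.credits)=9
  14: ids {3, 37} → SUM(e.credits)=5

Raj | 18 ; Ravi | NULL ; Dana | 5 ; Liam | 9 ; Uma | 5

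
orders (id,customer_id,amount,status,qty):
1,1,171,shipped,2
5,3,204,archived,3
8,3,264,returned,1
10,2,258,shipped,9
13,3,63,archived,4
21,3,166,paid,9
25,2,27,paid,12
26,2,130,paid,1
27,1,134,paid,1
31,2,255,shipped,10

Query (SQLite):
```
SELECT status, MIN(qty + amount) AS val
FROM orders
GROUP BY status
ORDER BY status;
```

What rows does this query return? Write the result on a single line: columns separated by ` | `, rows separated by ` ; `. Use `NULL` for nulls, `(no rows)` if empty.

For each row compute qty + amount.
Group by status; take MIN of the expression per group.
  archived: ids {5, 13} → MIN(qty + amount)=67
  paid: ids {21, 25, 26, 27} → MIN(qty + amount)=39
  returned: ids {8} → MIN(qty + amount)=265
  shipped: ids {1, 10, 31} → MIN(qty + amount)=173

archived | 67 ; paid | 39 ; returned | 265 ; shipped | 173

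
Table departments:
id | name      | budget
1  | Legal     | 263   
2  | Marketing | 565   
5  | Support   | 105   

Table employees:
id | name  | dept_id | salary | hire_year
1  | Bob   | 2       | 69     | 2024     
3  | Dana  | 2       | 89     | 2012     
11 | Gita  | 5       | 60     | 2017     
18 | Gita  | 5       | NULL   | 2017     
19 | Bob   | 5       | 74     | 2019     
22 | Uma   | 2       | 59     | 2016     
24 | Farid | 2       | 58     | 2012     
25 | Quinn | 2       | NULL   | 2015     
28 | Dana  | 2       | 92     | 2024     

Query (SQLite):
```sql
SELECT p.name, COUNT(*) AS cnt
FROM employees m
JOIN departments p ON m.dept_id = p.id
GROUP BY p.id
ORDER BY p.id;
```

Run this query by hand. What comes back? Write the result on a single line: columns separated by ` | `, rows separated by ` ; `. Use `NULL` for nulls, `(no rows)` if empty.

Marketing | 6 ; Support | 3

Join each employees row to its departments via dept_id.
Group joined rows by departments.id; compute COUNT(*) per group.
  2: ids {1, 3, 22, 24, 25, 28} → COUNT(*)=6
  5: ids {11, 18, 19} → COUNT(*)=3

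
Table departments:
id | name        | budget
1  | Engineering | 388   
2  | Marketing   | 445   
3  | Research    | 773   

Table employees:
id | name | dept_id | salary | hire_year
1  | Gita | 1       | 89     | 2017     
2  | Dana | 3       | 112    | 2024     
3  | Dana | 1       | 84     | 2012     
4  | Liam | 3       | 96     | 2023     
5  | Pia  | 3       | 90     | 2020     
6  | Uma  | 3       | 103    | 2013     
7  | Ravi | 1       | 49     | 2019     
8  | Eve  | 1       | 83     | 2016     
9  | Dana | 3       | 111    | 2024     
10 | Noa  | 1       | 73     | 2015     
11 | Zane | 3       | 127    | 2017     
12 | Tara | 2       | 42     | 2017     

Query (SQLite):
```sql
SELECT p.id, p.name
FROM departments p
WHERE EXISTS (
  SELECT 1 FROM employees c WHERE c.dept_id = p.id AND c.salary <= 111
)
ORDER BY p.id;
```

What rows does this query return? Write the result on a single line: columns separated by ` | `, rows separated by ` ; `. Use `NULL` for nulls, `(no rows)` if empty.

1 | Engineering ; 2 | Marketing ; 3 | Research

For each departments row, check whether any employees with matching dept_id has salary <= 111.
Keep rows where that is true.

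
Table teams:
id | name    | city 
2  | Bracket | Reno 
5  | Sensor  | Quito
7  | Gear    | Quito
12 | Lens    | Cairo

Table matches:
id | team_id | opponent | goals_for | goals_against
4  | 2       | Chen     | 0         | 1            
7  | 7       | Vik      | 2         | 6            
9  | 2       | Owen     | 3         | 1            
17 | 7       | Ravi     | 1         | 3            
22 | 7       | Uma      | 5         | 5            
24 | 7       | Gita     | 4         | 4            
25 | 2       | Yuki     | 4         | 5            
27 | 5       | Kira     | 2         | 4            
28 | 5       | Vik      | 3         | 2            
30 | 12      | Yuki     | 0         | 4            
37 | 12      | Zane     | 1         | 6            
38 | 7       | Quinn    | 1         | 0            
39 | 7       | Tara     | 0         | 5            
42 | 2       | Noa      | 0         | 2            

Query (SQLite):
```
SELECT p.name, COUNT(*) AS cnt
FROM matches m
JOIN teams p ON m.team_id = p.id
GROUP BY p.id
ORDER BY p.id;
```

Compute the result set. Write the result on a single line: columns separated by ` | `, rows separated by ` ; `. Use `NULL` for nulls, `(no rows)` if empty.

Join each matches row to its teams via team_id.
Group joined rows by teams.id; compute COUNT(*) per group.
  2: ids {4, 9, 25, 42} → COUNT(*)=4
  5: ids {27, 28} → COUNT(*)=2
  7: ids {7, 17, 22, 24, 38, 39} → COUNT(*)=6
  12: ids {30, 37} → COUNT(*)=2

Bracket | 4 ; Sensor | 2 ; Gear | 6 ; Lens | 2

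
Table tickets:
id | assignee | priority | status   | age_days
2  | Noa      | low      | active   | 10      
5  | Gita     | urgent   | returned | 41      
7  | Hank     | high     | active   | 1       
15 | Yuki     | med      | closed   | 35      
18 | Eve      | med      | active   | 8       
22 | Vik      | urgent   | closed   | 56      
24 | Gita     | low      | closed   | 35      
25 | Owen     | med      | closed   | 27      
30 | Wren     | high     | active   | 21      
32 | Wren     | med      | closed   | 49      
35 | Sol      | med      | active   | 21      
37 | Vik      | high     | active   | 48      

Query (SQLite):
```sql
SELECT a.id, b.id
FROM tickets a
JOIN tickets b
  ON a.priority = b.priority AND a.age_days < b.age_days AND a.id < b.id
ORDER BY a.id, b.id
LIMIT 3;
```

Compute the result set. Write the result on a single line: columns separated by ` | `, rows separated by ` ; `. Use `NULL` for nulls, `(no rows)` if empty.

2 | 24 ; 5 | 22 ; 7 | 30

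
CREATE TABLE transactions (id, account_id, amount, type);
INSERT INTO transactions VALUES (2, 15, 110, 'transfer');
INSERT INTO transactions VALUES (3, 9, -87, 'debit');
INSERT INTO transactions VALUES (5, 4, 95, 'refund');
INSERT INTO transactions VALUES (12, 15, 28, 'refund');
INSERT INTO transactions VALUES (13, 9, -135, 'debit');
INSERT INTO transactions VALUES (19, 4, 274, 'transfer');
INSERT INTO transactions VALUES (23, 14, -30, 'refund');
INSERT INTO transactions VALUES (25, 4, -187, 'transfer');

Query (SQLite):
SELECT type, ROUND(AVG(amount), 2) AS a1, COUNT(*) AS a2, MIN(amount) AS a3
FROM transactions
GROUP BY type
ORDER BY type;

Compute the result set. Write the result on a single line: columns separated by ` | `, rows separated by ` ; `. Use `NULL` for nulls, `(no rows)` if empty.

Group transactions by type.
Per group compute: ROUND(AVG(amount), 2), COUNT(*), MIN(amount).
  debit: ids {3, 13} → ROUND(AVG(amount), 2)=-111, COUNT(*)=2, MIN(amount)=-135
  refund: ids {5, 12, 23} → ROUND(AVG(amount), 2)=31, COUNT(*)=3, MIN(amount)=-30
  transfer: ids {2, 19, 25} → ROUND(AVG(amount), 2)=65.67, COUNT(*)=3, MIN(amount)=-187

debit | -111 | 2 | -135 ; refund | 31 | 3 | -30 ; transfer | 65.67 | 3 | -187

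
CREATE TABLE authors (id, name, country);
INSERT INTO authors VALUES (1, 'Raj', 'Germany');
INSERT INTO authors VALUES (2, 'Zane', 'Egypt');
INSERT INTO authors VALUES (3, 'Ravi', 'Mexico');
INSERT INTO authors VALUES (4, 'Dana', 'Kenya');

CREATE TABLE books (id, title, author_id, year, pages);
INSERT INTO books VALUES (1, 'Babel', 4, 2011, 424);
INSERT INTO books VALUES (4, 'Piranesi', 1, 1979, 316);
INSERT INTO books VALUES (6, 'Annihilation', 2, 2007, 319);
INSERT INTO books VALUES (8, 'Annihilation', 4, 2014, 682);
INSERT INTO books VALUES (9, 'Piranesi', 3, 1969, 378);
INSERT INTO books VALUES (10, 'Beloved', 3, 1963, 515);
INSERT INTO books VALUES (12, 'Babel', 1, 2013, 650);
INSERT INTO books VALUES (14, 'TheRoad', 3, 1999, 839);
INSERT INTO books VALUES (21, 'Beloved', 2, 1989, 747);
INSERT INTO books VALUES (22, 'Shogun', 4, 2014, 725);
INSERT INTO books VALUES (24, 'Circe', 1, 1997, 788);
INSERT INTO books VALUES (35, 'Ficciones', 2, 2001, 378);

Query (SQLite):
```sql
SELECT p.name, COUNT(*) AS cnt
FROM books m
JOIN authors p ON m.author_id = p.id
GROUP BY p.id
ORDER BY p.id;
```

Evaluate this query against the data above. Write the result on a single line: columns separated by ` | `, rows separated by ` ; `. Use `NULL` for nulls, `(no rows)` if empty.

Join each books row to its authors via author_id.
Group joined rows by authors.id; compute COUNT(*) per group.
  1: ids {4, 12, 24} → COUNT(*)=3
  2: ids {6, 21, 35} → COUNT(*)=3
  3: ids {9, 10, 14} → COUNT(*)=3
  4: ids {1, 8, 22} → COUNT(*)=3

Raj | 3 ; Zane | 3 ; Ravi | 3 ; Dana | 3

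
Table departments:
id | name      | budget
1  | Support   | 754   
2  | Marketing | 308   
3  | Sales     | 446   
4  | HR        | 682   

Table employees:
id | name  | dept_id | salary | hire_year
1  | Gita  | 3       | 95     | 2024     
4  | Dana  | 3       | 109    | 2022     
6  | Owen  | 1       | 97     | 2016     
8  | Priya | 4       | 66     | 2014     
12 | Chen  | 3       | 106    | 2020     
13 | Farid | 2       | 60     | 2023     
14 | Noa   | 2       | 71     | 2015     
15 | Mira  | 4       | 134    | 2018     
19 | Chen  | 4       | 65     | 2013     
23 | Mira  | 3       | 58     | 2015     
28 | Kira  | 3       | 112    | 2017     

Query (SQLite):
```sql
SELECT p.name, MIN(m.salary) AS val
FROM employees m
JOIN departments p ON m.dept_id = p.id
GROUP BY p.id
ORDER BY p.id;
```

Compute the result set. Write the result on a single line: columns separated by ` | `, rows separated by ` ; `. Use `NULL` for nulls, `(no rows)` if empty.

Support | 97 ; Marketing | 60 ; Sales | 58 ; HR | 65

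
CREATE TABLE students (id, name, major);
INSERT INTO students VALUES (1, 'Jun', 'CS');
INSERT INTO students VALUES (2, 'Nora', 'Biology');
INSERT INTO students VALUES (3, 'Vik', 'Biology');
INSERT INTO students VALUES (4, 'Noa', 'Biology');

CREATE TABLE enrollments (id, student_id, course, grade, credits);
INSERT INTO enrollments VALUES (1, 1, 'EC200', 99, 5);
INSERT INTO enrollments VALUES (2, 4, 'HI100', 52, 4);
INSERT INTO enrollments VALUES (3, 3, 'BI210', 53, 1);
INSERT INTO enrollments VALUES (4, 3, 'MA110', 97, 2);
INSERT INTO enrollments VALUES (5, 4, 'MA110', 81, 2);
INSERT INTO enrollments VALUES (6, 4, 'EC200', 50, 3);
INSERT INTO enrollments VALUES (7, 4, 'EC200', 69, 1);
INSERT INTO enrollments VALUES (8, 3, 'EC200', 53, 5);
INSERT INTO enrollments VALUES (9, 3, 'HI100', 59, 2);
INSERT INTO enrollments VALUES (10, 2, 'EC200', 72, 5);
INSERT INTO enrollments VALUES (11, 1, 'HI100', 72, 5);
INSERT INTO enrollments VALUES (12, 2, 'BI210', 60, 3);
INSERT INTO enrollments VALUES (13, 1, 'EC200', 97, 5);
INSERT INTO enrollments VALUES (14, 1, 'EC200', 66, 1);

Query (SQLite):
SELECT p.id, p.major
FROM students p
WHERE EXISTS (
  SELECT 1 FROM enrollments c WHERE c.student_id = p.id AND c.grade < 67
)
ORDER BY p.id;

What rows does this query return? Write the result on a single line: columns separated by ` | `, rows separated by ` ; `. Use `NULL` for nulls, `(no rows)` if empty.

1 | CS ; 2 | Biology ; 3 | Biology ; 4 | Biology

For each students row, check whether any enrollments with matching student_id has grade < 67.
Keep rows where that is true.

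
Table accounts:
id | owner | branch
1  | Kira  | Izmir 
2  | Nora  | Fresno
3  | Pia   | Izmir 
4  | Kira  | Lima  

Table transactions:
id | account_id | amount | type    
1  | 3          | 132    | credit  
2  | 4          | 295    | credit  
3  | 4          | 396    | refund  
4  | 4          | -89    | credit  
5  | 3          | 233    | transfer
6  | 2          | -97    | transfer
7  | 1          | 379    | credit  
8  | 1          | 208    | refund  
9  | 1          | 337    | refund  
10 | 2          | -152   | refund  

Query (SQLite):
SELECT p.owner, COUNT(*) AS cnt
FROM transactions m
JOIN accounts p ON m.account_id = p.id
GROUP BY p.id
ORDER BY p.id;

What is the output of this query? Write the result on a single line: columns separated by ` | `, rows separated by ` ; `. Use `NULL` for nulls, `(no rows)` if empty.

Kira | 3 ; Nora | 2 ; Pia | 2 ; Kira | 3

Join each transactions row to its accounts via account_id.
Group joined rows by accounts.id; compute COUNT(*) per group.
  1: ids {7, 8, 9} → COUNT(*)=3
  2: ids {6, 10} → COUNT(*)=2
  3: ids {1, 5} → COUNT(*)=2
  4: ids {2, 3, 4} → COUNT(*)=3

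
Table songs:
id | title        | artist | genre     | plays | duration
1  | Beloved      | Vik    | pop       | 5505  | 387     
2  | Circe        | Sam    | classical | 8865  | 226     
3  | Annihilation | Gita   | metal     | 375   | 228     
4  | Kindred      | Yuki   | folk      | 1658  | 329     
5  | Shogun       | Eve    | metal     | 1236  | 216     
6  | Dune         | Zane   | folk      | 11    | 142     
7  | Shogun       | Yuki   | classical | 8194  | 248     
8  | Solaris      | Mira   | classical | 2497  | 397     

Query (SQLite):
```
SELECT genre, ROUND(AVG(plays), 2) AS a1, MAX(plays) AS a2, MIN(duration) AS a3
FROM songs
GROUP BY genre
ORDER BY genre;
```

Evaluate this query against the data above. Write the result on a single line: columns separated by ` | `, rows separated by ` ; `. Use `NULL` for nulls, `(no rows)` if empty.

Group songs by genre.
Per group compute: ROUND(AVG(plays), 2), MAX(plays), MIN(duration).
  classical: ids {2, 7, 8} → ROUND(AVG(plays), 2)=6518.67, MAX(plays)=8865, MIN(duration)=226
  folk: ids {4, 6} → ROUND(AVG(plays), 2)=834.5, MAX(plays)=1658, MIN(duration)=142
  metal: ids {3, 5} → ROUND(AVG(plays), 2)=805.5, MAX(plays)=1236, MIN(duration)=216
  pop: ids {1} → ROUND(AVG(plays), 2)=5505, MAX(plays)=5505, MIN(duration)=387

classical | 6518.67 | 8865 | 226 ; folk | 834.5 | 1658 | 142 ; metal | 805.5 | 1236 | 216 ; pop | 5505 | 5505 | 387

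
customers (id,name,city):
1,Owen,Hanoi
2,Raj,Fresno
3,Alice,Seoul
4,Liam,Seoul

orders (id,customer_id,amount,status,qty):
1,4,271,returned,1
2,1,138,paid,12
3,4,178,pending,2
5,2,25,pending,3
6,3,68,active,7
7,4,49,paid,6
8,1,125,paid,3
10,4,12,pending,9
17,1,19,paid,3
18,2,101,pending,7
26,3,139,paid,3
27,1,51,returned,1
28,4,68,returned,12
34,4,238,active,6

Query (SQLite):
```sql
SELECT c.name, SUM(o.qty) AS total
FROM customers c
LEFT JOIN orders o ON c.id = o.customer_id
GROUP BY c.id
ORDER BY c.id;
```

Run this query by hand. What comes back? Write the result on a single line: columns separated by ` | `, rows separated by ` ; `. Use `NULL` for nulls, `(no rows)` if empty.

LEFT JOIN keeps every customers row; unmatched ones get NULL for orders columns.
Group by customers.id and compute SUM(o.qty). SUM over an all-NULL group is NULL.
  1: ids {2, 8, 17, 27} → SUM(o.qty)=19
  2: ids {5, 18} → SUM(o.qty)=10
  3: ids {6, 26} → SUM(o.qty)=10
  4: ids {1, 3, 7, 10, 28, 34} → SUM(o.qty)=36

Owen | 19 ; Raj | 10 ; Alice | 10 ; Liam | 36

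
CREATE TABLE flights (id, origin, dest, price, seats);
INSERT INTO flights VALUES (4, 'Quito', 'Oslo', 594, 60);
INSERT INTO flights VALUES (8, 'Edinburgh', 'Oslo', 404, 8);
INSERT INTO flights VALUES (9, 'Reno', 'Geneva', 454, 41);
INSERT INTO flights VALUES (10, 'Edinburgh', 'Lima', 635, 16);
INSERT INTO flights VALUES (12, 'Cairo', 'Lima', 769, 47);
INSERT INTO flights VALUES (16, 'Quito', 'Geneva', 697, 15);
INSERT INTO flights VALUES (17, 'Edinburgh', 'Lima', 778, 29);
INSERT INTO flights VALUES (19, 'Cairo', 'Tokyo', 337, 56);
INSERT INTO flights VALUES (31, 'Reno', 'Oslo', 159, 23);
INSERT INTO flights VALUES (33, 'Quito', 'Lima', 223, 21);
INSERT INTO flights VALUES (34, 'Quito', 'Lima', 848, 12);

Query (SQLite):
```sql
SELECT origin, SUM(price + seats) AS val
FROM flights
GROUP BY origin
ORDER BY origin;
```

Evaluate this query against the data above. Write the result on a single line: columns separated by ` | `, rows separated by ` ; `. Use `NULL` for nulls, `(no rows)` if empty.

Cairo | 1209 ; Edinburgh | 1870 ; Quito | 2470 ; Reno | 677

For each row compute price + seats.
Group by origin; take SUM of the expression per group.
  Cairo: ids {12, 19} → SUM(price + seats)=1209
  Edinburgh: ids {8, 10, 17} → SUM(price + seats)=1870
  Quito: ids {4, 16, 33, 34} → SUM(price + seats)=2470
  Reno: ids {9, 31} → SUM(price + seats)=677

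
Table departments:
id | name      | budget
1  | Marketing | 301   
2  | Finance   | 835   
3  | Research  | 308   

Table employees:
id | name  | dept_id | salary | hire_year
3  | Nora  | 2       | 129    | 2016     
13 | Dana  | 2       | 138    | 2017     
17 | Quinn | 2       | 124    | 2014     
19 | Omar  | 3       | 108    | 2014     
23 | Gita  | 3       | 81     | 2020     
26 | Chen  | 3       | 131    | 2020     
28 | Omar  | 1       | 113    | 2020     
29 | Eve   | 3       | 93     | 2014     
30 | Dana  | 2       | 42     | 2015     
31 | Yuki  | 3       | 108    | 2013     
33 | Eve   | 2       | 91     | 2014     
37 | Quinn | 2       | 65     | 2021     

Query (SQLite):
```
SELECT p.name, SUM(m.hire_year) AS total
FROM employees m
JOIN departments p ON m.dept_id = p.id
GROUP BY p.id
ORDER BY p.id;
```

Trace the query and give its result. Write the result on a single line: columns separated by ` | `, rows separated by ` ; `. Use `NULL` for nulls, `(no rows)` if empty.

Join each employees row to its departments via dept_id.
Group joined rows by departments.id; compute SUM(m.hire_year) per group.
  1: ids {28} → SUM(m.hire_year)=2020
  2: ids {3, 13, 17, 30, 33, 37} → SUM(m.hire_year)=12097
  3: ids {19, 23, 26, 29, 31} → SUM(m.hire_year)=10081

Marketing | 2020 ; Finance | 12097 ; Research | 10081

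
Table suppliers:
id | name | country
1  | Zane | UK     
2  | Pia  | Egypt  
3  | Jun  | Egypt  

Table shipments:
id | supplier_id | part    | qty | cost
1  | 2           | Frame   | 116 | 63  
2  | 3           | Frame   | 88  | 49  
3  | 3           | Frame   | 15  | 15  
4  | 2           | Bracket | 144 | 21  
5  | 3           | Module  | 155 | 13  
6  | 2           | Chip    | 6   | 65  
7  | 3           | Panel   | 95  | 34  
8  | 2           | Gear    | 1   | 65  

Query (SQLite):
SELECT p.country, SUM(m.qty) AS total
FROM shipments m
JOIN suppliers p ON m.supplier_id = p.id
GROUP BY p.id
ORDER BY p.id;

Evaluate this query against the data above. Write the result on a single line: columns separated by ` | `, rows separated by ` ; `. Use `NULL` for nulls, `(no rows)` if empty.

Egypt | 267 ; Egypt | 353

Join each shipments row to its suppliers via supplier_id.
Group joined rows by suppliers.id; compute SUM(m.qty) per group.
  2: ids {1, 4, 6, 8} → SUM(m.qty)=267
  3: ids {2, 3, 5, 7} → SUM(m.qty)=353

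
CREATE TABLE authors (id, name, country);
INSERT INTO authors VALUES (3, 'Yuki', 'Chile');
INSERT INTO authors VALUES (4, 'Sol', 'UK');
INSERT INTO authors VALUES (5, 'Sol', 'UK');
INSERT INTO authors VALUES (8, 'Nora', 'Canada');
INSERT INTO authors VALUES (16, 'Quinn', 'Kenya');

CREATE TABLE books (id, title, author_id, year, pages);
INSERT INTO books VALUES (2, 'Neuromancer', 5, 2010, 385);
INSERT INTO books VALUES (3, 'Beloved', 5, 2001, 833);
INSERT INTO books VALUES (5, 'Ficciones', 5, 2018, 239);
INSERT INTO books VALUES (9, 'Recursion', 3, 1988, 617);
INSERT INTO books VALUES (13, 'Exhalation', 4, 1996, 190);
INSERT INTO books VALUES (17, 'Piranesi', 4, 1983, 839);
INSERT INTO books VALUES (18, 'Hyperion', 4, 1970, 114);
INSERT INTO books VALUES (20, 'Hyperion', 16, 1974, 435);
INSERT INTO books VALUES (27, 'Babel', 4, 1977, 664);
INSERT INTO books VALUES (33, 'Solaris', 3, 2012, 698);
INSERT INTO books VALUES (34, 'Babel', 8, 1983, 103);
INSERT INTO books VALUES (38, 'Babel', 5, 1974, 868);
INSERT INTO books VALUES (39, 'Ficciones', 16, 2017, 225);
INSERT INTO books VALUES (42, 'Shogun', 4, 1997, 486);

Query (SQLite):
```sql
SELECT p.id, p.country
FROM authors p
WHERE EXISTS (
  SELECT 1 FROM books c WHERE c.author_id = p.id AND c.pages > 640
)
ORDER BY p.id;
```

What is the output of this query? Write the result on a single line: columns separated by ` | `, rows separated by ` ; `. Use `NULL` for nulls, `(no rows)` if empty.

3 | Chile ; 4 | UK ; 5 | UK

For each authors row, check whether any books with matching author_id has pages > 640.
Keep rows where that is true.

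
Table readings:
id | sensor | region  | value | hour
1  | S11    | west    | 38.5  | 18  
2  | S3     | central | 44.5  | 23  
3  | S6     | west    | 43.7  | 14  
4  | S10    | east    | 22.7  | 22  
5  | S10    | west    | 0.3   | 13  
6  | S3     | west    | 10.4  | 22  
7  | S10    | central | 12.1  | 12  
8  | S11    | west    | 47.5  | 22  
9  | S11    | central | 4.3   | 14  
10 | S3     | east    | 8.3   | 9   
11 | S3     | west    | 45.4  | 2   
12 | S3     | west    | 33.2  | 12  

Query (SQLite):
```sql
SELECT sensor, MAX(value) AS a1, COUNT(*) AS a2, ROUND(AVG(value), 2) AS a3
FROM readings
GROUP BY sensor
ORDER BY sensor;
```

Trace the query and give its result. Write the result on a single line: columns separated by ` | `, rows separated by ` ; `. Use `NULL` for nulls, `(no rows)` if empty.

S10 | 22.7 | 3 | 11.7 ; S11 | 47.5 | 3 | 30.1 ; S3 | 45.4 | 5 | 28.36 ; S6 | 43.7 | 1 | 43.7

Group readings by sensor.
Per group compute: MAX(value), COUNT(*), ROUND(AVG(value), 2).
  S10: ids {4, 5, 7} → MAX(value)=22.7, COUNT(*)=3, ROUND(AVG(value), 2)=11.7
  S11: ids {1, 8, 9} → MAX(value)=47.5, COUNT(*)=3, ROUND(AVG(value), 2)=30.1
  S3: ids {2, 6, 10, 11, 12} → MAX(value)=45.4, COUNT(*)=5, ROUND(AVG(value), 2)=28.36
  S6: ids {3} → MAX(value)=43.7, COUNT(*)=1, ROUND(AVG(value), 2)=43.7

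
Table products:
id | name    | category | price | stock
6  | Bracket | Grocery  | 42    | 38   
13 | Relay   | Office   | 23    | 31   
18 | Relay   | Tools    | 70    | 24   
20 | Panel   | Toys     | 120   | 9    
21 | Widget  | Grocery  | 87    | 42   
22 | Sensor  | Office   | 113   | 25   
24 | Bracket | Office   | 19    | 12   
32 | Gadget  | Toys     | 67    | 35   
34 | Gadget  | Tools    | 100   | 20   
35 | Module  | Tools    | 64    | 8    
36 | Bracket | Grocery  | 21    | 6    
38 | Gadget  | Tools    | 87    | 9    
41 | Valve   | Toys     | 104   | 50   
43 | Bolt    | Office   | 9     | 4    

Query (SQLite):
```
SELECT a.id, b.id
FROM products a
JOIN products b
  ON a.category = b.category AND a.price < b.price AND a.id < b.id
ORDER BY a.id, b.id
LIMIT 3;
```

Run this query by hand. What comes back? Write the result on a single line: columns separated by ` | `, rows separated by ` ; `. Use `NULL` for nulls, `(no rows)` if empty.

6 | 21 ; 13 | 22 ; 18 | 34

Pairs (a,b) with same category, a.price < b.price, a.id < b.id.
category groups: Grocery:{6,21,36} Office:{13,22,24,43} Tools:{18,34,35,38} Toys:{20,32,41}
Ordered by (a.id, b.id); first 3.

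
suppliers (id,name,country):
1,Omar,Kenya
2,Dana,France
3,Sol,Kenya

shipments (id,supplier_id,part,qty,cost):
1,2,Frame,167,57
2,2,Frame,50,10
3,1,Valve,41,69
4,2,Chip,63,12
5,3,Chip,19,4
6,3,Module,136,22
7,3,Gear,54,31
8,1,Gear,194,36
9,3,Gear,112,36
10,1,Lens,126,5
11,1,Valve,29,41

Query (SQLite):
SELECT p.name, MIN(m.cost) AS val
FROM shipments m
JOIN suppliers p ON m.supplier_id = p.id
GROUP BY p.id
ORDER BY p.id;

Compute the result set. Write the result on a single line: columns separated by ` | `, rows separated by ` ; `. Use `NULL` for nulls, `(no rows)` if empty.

Join each shipments row to its suppliers via supplier_id.
Group joined rows by suppliers.id; compute MIN(m.cost) per group.
  1: ids {3, 8, 10, 11} → MIN(m.cost)=5
  2: ids {1, 2, 4} → MIN(m.cost)=10
  3: ids {5, 6, 7, 9} → MIN(m.cost)=4

Omar | 5 ; Dana | 10 ; Sol | 4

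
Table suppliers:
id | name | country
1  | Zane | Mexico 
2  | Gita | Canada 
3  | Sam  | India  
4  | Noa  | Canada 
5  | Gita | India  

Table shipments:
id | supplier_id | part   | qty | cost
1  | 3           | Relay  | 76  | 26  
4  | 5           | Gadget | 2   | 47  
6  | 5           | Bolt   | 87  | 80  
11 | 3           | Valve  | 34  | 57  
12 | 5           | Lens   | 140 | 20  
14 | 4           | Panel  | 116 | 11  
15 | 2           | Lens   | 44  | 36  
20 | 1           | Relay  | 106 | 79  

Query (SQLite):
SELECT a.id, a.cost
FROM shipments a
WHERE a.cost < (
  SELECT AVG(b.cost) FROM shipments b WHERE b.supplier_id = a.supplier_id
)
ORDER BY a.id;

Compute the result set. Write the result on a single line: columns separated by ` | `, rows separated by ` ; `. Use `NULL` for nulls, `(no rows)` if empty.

1 | 26 ; 4 | 47 ; 12 | 20

For each shipments row a, compute AVG(cost) over rows sharing a.supplier_id.
Keep row a if a.cost < that per-group AVG.
  supplier_id=1: AVG(cost) = 79.0
  supplier_id=2: AVG(cost) = 36.0
  supplier_id=3: AVG(cost) = 41.5
  supplier_id=4: AVG(cost) = 11.0
  supplier_id=5: AVG(cost) = 49.0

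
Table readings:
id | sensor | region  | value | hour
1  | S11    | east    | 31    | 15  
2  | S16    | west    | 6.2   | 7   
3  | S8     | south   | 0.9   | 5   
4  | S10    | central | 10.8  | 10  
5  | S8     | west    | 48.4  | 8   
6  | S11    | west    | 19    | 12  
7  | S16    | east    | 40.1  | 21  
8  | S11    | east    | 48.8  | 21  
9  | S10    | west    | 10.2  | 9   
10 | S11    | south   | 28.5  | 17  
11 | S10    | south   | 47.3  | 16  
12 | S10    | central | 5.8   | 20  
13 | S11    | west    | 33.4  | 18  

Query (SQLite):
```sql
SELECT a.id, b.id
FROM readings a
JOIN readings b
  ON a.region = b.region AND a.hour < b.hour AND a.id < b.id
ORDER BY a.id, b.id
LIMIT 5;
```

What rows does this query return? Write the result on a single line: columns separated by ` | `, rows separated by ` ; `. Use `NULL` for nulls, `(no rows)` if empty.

1 | 7 ; 1 | 8 ; 2 | 5 ; 2 | 6 ; 2 | 9

Pairs (a,b) with same region, a.hour < b.hour, a.id < b.id.
region groups: central:{4,12} east:{1,7,8} south:{3,10,11} west:{2,5,6,9,13}
Ordered by (a.id, b.id); first 5.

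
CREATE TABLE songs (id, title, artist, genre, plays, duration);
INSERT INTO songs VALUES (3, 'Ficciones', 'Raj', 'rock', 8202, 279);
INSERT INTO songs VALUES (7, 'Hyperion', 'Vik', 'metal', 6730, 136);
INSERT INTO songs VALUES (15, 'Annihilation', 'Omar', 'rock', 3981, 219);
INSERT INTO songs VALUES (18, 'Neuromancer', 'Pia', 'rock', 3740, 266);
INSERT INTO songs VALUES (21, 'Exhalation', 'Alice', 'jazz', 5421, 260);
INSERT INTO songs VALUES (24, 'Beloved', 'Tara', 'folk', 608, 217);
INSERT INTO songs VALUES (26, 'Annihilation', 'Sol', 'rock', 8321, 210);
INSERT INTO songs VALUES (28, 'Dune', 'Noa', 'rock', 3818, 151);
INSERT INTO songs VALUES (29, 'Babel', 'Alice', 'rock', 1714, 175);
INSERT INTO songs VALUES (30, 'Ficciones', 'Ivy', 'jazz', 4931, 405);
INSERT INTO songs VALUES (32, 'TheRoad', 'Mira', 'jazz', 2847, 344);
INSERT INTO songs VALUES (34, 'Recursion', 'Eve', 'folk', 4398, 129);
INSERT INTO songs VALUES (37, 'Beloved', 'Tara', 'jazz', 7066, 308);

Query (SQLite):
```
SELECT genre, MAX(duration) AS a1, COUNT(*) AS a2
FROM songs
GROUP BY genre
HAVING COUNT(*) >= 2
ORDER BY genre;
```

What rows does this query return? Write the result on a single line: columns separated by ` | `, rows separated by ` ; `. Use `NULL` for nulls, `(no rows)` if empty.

folk | 217 | 2 ; jazz | 405 | 4 ; rock | 279 | 6

Group songs by genre.
Per group compute: MAX(duration), COUNT(*).
HAVING: drop groups with fewer than 2 rows.
  folk: ids {24, 34} → MAX(duration)=217, COUNT(*)=2
  jazz: ids {21, 30, 32, 37} → MAX(duration)=405, COUNT(*)=4
  metal: ids {7} → MAX(duration)=136, COUNT(*)=1
  rock: ids {3, 15, 18, 26, 28, 29} → MAX(duration)=279, COUNT(*)=6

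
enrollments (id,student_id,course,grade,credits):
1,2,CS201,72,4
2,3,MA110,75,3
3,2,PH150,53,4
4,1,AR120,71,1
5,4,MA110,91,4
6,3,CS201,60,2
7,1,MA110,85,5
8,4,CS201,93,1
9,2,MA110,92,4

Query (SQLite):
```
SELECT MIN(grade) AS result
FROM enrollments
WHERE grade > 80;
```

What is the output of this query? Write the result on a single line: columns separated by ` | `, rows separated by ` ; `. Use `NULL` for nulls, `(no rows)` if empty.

85

Rows where grade > 80 → grade values: [91, 85, 93, 92].
MIN of non-NULL values = 85.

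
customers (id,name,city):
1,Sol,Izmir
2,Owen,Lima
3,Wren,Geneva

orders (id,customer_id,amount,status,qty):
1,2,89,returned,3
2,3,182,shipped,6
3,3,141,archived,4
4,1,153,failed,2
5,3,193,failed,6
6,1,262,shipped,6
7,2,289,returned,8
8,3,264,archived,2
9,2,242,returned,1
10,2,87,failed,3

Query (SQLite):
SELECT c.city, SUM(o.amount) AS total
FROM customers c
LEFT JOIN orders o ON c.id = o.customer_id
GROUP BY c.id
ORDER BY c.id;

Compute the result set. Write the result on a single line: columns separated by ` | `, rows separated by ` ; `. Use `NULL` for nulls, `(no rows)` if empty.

LEFT JOIN keeps every customers row; unmatched ones get NULL for orders columns.
Group by customers.id and compute SUM(o.amount). SUM over an all-NULL group is NULL.
  1: ids {4, 6} → SUM(o.amount)=415
  2: ids {1, 7, 9, 10} → SUM(o.amount)=707
  3: ids {2, 3, 5, 8} → SUM(o.amount)=780

Izmir | 415 ; Lima | 707 ; Geneva | 780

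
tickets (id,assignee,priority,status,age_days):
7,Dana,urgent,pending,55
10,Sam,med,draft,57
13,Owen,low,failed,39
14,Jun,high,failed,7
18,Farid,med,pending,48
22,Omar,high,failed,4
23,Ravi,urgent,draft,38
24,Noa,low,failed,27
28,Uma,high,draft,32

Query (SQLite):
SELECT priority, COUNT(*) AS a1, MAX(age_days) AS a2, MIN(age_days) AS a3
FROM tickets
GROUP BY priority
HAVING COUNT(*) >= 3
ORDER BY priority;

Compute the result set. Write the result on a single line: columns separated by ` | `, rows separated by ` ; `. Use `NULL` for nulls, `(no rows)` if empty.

high | 3 | 32 | 4

Group tickets by priority.
Per group compute: COUNT(*), MAX(age_days), MIN(age_days).
HAVING: drop groups with fewer than 3 rows.
  high: ids {14, 22, 28} → COUNT(*)=3, MAX(age_days)=32, MIN(age_days)=4
  low: ids {13, 24} → COUNT(*)=2, MAX(age_days)=39, MIN(age_days)=27
  med: ids {10, 18} → COUNT(*)=2, MAX(age_days)=57, MIN(age_days)=48
  urgent: ids {7, 23} → COUNT(*)=2, MAX(age_days)=55, MIN(age_days)=38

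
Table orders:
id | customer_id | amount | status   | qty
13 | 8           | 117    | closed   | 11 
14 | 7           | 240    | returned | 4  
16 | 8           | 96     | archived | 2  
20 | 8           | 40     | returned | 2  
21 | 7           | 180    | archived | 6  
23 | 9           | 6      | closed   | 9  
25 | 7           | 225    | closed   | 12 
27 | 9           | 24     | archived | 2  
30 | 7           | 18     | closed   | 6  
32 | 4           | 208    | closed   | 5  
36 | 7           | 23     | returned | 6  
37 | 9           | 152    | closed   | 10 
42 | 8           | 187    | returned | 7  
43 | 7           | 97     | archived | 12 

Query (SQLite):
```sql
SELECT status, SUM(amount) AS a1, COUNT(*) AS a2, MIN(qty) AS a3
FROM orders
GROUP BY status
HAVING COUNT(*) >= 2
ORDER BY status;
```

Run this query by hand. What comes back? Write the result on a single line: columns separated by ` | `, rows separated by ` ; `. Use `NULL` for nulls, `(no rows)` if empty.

archived | 397 | 4 | 2 ; closed | 726 | 6 | 5 ; returned | 490 | 4 | 2

Group orders by status.
Per group compute: SUM(amount), COUNT(*), MIN(qty).
HAVING: drop groups with fewer than 2 rows.
  archived: ids {16, 21, 27, 43} → SUM(amount)=397, COUNT(*)=4, MIN(qty)=2
  closed: ids {13, 23, 25, 30, 32, 37} → SUM(amount)=726, COUNT(*)=6, MIN(qty)=5
  returned: ids {14, 20, 36, 42} → SUM(amount)=490, COUNT(*)=4, MIN(qty)=2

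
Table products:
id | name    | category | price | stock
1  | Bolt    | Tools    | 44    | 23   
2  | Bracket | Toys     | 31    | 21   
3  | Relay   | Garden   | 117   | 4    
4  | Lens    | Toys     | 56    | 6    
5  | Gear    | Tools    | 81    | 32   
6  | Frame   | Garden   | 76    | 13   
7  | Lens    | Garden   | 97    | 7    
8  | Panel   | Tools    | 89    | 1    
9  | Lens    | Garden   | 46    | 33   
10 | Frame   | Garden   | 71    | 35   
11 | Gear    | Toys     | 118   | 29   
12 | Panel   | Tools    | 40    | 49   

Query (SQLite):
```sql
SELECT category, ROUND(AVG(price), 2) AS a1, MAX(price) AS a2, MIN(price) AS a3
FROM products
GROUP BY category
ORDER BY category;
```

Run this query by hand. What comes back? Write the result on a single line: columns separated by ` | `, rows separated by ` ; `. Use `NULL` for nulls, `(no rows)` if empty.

Group products by category.
Per group compute: ROUND(AVG(price), 2), MAX(price), MIN(price).
  Garden: ids {3, 6, 7, 9, 10} → ROUND(AVG(price), 2)=81.4, MAX(price)=117, MIN(price)=46
  Tools: ids {1, 5, 8, 12} → ROUND(AVG(price), 2)=63.5, MAX(price)=89, MIN(price)=40
  Toys: ids {2, 4, 11} → ROUND(AVG(price), 2)=68.33, MAX(price)=118, MIN(price)=31

Garden | 81.4 | 117 | 46 ; Tools | 63.5 | 89 | 40 ; Toys | 68.33 | 118 | 31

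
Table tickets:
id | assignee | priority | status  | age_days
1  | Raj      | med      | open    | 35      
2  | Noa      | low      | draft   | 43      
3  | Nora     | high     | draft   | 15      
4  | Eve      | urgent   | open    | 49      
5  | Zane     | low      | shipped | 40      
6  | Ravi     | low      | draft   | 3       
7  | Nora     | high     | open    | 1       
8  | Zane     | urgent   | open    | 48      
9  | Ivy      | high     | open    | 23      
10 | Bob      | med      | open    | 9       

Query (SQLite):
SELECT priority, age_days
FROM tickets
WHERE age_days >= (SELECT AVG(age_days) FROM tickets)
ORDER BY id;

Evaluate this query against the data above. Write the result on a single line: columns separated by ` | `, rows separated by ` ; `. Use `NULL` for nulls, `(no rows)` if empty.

Scalar subquery: AVG(age_days) over all tickets rows = 26.6.
Keep rows where age_days >= that value.

med | 35 ; low | 43 ; urgent | 49 ; low | 40 ; urgent | 48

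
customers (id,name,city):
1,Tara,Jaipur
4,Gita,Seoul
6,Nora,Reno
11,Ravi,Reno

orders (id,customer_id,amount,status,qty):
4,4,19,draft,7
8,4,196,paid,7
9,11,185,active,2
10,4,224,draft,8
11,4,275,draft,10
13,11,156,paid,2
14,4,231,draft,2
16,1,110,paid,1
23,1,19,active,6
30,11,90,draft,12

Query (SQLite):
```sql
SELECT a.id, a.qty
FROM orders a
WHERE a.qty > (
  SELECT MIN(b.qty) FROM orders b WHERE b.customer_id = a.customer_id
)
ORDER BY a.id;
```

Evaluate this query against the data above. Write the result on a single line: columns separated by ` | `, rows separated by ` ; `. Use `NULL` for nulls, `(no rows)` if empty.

For each orders row a, compute MIN(qty) over rows sharing a.customer_id.
Keep row a if a.qty > that per-group MIN.
  customer_id=1: MIN(qty) = 1
  customer_id=4: MIN(qty) = 2
  customer_id=11: MIN(qty) = 2

4 | 7 ; 8 | 7 ; 10 | 8 ; 11 | 10 ; 23 | 6 ; 30 | 12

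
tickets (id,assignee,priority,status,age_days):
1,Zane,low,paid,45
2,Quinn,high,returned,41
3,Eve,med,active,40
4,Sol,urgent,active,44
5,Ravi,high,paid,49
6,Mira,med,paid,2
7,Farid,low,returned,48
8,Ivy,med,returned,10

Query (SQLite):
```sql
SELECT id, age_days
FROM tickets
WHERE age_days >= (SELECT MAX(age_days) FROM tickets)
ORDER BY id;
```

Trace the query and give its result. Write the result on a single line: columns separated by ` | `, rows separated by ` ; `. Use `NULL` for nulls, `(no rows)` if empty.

Scalar subquery: MAX(age_days) over all tickets rows = 49.
Keep rows where age_days >= that value.

5 | 49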